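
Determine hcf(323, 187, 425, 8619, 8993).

gcd(323, 187): 323 = 1·187 + 136; 187 = 1·136 + 51; 136 = 2·51 + 34; 51 = 1·34 + 17; 34 = 2·17 + 0 → 17
gcd(17, 425): 425 = 25·17 + 0 → 17
gcd(17, 8619): 8619 = 507·17 + 0 → 17
gcd(17, 8993): 8993 = 529·17 + 0 → 17

17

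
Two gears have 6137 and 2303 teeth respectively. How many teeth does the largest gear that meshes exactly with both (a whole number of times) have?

Euclid: 6137 = 2·2303 + 1531; 2303 = 1·1531 + 772; 1531 = 1·772 + 759; 772 = 1·759 + 13; 759 = 58·13 + 5; 13 = 2·5 + 3; 5 = 1·3 + 2; 3 = 1·2 + 1; 2 = 2·1 + 0. Last nonzero remainder: 1.

1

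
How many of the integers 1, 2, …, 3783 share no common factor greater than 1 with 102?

1187

102 = 2·3·17. Inclusion–exclusion on these primes:
3783 − ⌊3783/2⌋ − ⌊3783/3⌋ − ⌊3783/17⌋ + ⌊3783/6⌋ + ⌊3783/34⌋ + ⌊3783/51⌋ − ⌊3783/102⌋ = 1187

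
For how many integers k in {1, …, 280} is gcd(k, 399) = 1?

152

399 = 3·7·19. Inclusion–exclusion on these primes:
280 − ⌊280/3⌋ − ⌊280/7⌋ − ⌊280/19⌋ + ⌊280/21⌋ + ⌊280/57⌋ + ⌊280/133⌋ − ⌊280/399⌋ = 152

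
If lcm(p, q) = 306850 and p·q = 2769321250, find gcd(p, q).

9025

From gcd × lcm = pq: gcd = 2769321250 / 306850 = 9025.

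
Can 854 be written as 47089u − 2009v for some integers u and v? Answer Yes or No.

No

By Bézout, 47089u − 2009v = 854 has integer solutions iff gcd(47089, 2009) | 854.
Euclid: 47089 = 23·2009 + 882; 2009 = 2·882 + 245; 882 = 3·245 + 147; 245 = 1·147 + 98; 147 = 1·98 + 49; 98 = 2·49 + 0. gcd = 49; 854 mod 49 = 21. No.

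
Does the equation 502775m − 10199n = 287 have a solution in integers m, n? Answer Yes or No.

Yes

gcd(502775, 10199): 502775 = 49·10199 + 3024; 10199 = 3·3024 + 1127; 3024 = 2·1127 + 770; 1127 = 1·770 + 357; 770 = 2·357 + 56; 357 = 6·56 + 21; 56 = 2·21 + 14; 21 = 1·14 + 7; 14 = 2·7 + 0 → 7
7 divides 287, so a solution exists.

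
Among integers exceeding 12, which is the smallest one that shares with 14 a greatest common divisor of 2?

14 = 2·7. Any m with gcd(m, 14) = 2 is a multiple of 2, say 2s, with s coprime to 7.
Need s > 12/2, so s ≥ 7. First s ≥ 7 with gcd(s, 7) = 1 is s = 8. Thus m = 2·8 = 16.

16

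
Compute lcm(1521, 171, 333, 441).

52393887

lcm(1521, 171) = 1521·171/gcd = 260091/9 = 28899
lcm(28899, 333) = 28899·333/gcd = 9623367/9 = 1069263
lcm(1069263, 441) = 1069263·441/gcd = 471544983/9 = 52393887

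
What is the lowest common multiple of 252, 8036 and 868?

252 = 2² · 3² · 7; 8036 = 2² · 7² · 41; 868 = 2² · 7 · 31
lcm takes max exponent of each prime: 2² · 3² · 7² · 31 · 41 = 2242044

2242044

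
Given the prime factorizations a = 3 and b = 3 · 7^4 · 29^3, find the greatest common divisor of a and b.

3

min exponent per shared prime: 3 = 3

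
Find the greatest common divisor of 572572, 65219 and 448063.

572572 = 2² · 7 · 11² · 13²; 65219 = 7² · 11³; 448063 = 7 · 11² · 23²
gcd takes min exponent of each prime: 7 · 11² = 847

847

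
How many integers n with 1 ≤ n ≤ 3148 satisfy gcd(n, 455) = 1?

1993

Prime factors of 455: 5, 7, 13. Count integers ≤ 3148 divisible by none of them.
By inclusion–exclusion: 3148 − ⌊3148/5⌋ − ⌊3148/7⌋ − ⌊3148/13⌋ + ⌊3148/35⌋ + ⌊3148/65⌋ + ⌊3148/91⌋ − ⌊3148/455⌋ = 1993.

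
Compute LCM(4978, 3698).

gcd first: 4978 = 1·3698 + 1280; 3698 = 2·1280 + 1138; 1280 = 1·1138 + 142; 1138 = 8·142 + 2; 142 = 71·2 + 0 → gcd = 2
lcm = 4978·3698/gcd = 18408644/2 = 9204322

9204322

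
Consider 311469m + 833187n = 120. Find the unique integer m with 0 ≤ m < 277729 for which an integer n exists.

157056

Euclid: 833187 = 2·311469 + 210249; 311469 = 1·210249 + 101220; 210249 = 2·101220 + 7809; 101220 = 12·7809 + 7512; 7809 = 1·7512 + 297; 7512 = 25·297 + 87; 297 = 3·87 + 36; 87 = 2·36 + 15; 36 = 2·15 + 6; 15 = 2·6 + 3; 6 = 2·3 + 0 → gcd = 3; 120 = 3·40.
Back-substitution yields 311469·(115018) + 833187·(-42997) = 3, so one solution is m = 115018·40 = 4600720, n = -42997·40 = -1719880.
Solutions in m differ by 833187/3 = 277729; the one in [0, 277729) is 4600720 mod 277729 = 157056.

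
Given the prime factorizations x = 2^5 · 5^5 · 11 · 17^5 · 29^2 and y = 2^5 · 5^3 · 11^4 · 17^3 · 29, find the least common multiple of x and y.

1748281424941700000

max exponent per prime: 2^5 · 5^5 · 11^4 · 17^5 · 29^2 = 1748281424941700000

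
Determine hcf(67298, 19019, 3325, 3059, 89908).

133

gcd(67298, 19019): 67298 = 3·19019 + 10241; 19019 = 1·10241 + 8778; 10241 = 1·8778 + 1463; 8778 = 6·1463 + 0 → 1463
gcd(1463, 3325): 3325 = 2·1463 + 399; 1463 = 3·399 + 266; 399 = 1·266 + 133; 266 = 2·133 + 0 → 133
gcd(133, 3059): 3059 = 23·133 + 0 → 133
gcd(133, 89908): 89908 = 676·133 + 0 → 133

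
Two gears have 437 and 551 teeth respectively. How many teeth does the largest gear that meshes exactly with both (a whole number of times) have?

Euclid: 551 = 1·437 + 114; 437 = 3·114 + 95; 114 = 1·95 + 19; 95 = 5·19 + 0. Last nonzero remainder: 19.

19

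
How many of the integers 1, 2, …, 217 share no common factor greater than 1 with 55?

Prime factors of 55: 5, 11. Count integers ≤ 217 divisible by none of them.
By inclusion–exclusion: 217 − ⌊217/5⌋ − ⌊217/11⌋ + ⌊217/55⌋ = 158.

158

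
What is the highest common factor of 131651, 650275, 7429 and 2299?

19

gcd(131651, 650275): 650275 = 4·131651 + 123671; 131651 = 1·123671 + 7980; 123671 = 15·7980 + 3971; 7980 = 2·3971 + 38; 3971 = 104·38 + 19; 38 = 2·19 + 0 → 19
gcd(19, 7429): 7429 = 391·19 + 0 → 19
gcd(19, 2299): 2299 = 121·19 + 0 → 19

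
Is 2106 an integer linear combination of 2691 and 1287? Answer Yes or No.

Yes

By Bézout, 2691p − 1287q = 2106 has integer solutions iff gcd(2691, 1287) | 2106.
Euclid: 2691 = 2·1287 + 117; 1287 = 11·117 + 0. gcd = 117; 2106 mod 117 = 0. Yes.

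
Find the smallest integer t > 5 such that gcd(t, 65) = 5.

Multiples of 5 above 5: 5·2, 5·3, … . Need the cofactor coprime to 65/5 = 13.
Checking s = 2, 3, … the first with gcd(s, 13) = 1 is s = 2, giving 10.

10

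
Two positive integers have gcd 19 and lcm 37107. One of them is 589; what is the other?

1197

a·b = gcd·lcm = 19·37107 = 705033, so b = 705033/589 = 1197.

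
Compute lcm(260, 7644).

260 = 2² · 5 · 13; 7644 = 2² · 3 · 7² · 13
max exponents: 2² · 3 · 5 · 7² · 13 = 38220

38220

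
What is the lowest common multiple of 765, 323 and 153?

lcm(765, 323) = 765·323/gcd = 247095/17 = 14535
lcm(14535, 153) = 14535·153/gcd = 2223855/153 = 14535

14535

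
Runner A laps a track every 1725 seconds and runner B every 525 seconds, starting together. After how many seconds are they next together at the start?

1725 = 3 · 5² · 23; 525 = 3 · 5² · 7
max exponents: 3 · 5² · 7 · 23 = 12075

12075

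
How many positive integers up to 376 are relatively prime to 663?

218

Prime factors of 663: 3, 13, 17. Count integers ≤ 376 divisible by none of them.
By inclusion–exclusion: 376 − ⌊376/3⌋ − ⌊376/13⌋ − ⌊376/17⌋ + ⌊376/39⌋ + ⌊376/51⌋ + ⌊376/221⌋ − ⌊376/663⌋ = 218.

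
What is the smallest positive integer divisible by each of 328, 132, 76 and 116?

328 = 2³ · 41; 132 = 2² · 3 · 11; 76 = 2² · 19; 116 = 2² · 29
lcm takes max exponent of each prime: 2³ · 3 · 11 · 19 · 29 · 41 = 5964024

5964024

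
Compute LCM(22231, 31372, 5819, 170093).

22231 = 11 · 43 · 47; 31372 = 2² · 11 · 23 · 31; 5819 = 11 · 23²; 170093 = 7 · 11 · 47²
lcm takes max exponent of each prime: 2² · 7 · 11 · 23² · 31 · 43 · 47² = 479769078404

479769078404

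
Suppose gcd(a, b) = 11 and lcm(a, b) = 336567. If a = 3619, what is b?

a·b = gcd·lcm = 11·336567 = 3702237, so b = 3702237/3619 = 1023.

1023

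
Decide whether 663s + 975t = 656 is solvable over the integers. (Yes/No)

No

gcd(663, 975): 975 = 1·663 + 312; 663 = 2·312 + 39; 312 = 8·39 + 0 → 39
39 does not divide 656, so a solution does not exist.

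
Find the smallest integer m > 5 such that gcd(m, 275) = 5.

10

275 = 5·55. Any m with gcd(m, 275) = 5 is a multiple of 5, say 5s, with s coprime to 55.
Need s > 5/5, so s ≥ 2. First s ≥ 2 with gcd(s, 55) = 1 is s = 2. Thus m = 5·2 = 10.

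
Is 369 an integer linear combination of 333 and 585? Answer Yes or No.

Yes

By Bézout, 333u + 585v = 369 has integer solutions iff gcd(333, 585) | 369.
Euclid: 585 = 1·333 + 252; 333 = 1·252 + 81; 252 = 3·81 + 9; 81 = 9·9 + 0. gcd = 9; 369 mod 9 = 0. Yes.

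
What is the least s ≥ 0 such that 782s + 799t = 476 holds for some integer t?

19

Reduce mod 799: 782s ≡ 476 (mod 799). With g = gcd(782, 799) = 17 dividing 476, divide through: 46s ≡ 28 (mod 47).
Since gcd(46, 47) = 1, s ≡ 28·(46)⁻¹ ≡ 19 (mod 47). Smallest non-negative: 19.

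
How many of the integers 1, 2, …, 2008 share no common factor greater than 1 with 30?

535

30 = 2·3·5. Inclusion–exclusion on these primes:
2008 − ⌊2008/2⌋ − ⌊2008/3⌋ − ⌊2008/5⌋ + ⌊2008/6⌋ + ⌊2008/10⌋ + ⌊2008/15⌋ − ⌊2008/30⌋ = 535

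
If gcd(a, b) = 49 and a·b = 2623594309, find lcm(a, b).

53542741

gcd·lcm = product, so lcm = 2623594309/49 = 53542741.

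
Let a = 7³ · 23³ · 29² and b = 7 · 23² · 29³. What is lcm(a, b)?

101782150309

max exponent per prime: 7³ · 23³ · 29³ = 101782150309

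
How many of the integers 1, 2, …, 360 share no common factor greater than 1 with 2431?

284

Prime factors of 2431: 11, 13, 17. Count integers ≤ 360 divisible by none of them.
By inclusion–exclusion: 360 − ⌊360/11⌋ − ⌊360/13⌋ − ⌊360/17⌋ + ⌊360/143⌋ + ⌊360/187⌋ + ⌊360/221⌋ − ⌊360/2431⌋ = 284.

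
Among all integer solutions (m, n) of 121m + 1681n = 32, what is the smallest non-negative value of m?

gcd(121, 1681) = 1 (Euclid: 1681 = 13·121 + 108; 121 = 1·108 + 13; 108 = 8·13 + 4; 13 = 3·4 + 1; 4 = 4·1 + 0), and 1 | 32.
Extended Euclid: 121·(389) + 1681·(-28) = 1. Scale by 32: m₀ = 12448.
General solution m = m₀ + 1681t; reducing mod 1681 gives m = 681 (and n = -49).

681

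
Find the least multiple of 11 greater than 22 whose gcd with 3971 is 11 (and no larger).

33

Multiples of 11 above 22: 11·3, 11·4, … . Need the cofactor coprime to 3971/11 = 361.
Checking s = 3, 4, … the first with gcd(s, 361) = 1 is s = 3, giving 33.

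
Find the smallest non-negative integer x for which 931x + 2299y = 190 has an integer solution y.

Reduce mod 2299: 931x ≡ 190 (mod 2299). With g = gcd(931, 2299) = 19 dividing 190, divide through: 49x ≡ 10 (mod 121).
Since gcd(49, 121) = 1, x ≡ 10·(49)⁻¹ ≡ 57 (mod 121). Smallest non-negative: 57.

57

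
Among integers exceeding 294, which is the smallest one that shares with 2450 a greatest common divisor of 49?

Multiples of 49 above 294: 49·7, 49·8, … . Need the cofactor coprime to 2450/49 = 50.
Checking s = 7, 8, … the first with gcd(s, 50) = 1 is s = 7, giving 343.

343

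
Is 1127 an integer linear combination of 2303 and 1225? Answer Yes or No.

Yes

By Bézout, 2303x + 1225y = 1127 has integer solutions iff gcd(2303, 1225) | 1127.
Euclid: 2303 = 1·1225 + 1078; 1225 = 1·1078 + 147; 1078 = 7·147 + 49; 147 = 3·49 + 0. gcd = 49; 1127 mod 49 = 0. Yes.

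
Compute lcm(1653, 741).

21489

1653 = 3 · 19 · 29; 741 = 3 · 13 · 19
max exponents: 3 · 13 · 19 · 29 = 21489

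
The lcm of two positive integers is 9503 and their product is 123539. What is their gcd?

13

gcd·lcm = product, so gcd = 123539/9503 = 13.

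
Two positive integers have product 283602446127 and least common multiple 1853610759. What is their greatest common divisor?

153

From gcd × lcm = pq: gcd = 283602446127 / 1853610759 = 153.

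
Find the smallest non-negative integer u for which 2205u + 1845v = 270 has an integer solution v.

11

gcd(2205, 1845) = 45 (Euclid: 2205 = 1·1845 + 360; 1845 = 5·360 + 45; 360 = 8·45 + 0), and 45 | 270.
Extended Euclid: 2205·(-5) + 1845·(6) = 45. Scale by 6: u₀ = -30.
General solution u = u₀ + 41t; reducing mod 41 gives u = 11 (and v = -13).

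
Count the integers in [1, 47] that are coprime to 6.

6 = 2·3. Inclusion–exclusion on these primes:
47 − ⌊47/2⌋ − ⌊47/3⌋ + ⌊47/6⌋ = 16

16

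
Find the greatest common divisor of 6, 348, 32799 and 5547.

6 = 2 · 3; 348 = 2² · 3 · 29; 32799 = 3 · 13 · 29²; 5547 = 3 · 43²
gcd takes min exponent of each prime: 3 = 3

3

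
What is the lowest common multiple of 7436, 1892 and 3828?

7436 = 2² · 11 · 13²; 1892 = 2² · 11 · 43; 3828 = 2² · 3 · 11 · 29
lcm takes max exponent of each prime: 2² · 3 · 11 · 13² · 29 · 43 = 27818076

27818076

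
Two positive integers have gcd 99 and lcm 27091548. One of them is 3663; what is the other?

732204

Using ab = gcd(a,b)·lcm(a,b) = 99·27091548 = 2682063252, we get b = 2682063252/3663 = 732204.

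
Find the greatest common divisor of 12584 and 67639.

12584 = 2³ · 11² · 13
67639 = 11² · 13 · 43
Common: 11² · 13 = 1573

1573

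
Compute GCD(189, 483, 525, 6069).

21

189 = 3³ · 7; 483 = 3 · 7 · 23; 525 = 3 · 5² · 7; 6069 = 3 · 7 · 17²
gcd takes min exponent of each prime: 3 · 7 = 21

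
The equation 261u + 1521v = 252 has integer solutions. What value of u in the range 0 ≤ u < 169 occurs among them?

Euclid: 1521 = 5·261 + 216; 261 = 1·216 + 45; 216 = 4·45 + 36; 45 = 1·36 + 9; 36 = 4·9 + 0 → gcd = 9; 252 = 9·28.
Back-substitution yields 261·(35) + 1521·(-6) = 9, so one solution is u = 35·28 = 980, v = -6·28 = -168.
Solutions in u differ by 1521/9 = 169; the one in [0, 169) is 980 mod 169 = 135.

135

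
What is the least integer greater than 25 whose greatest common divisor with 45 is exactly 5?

45 = 5·9. Any t with gcd(t, 45) = 5 is a multiple of 5, say 5s, with s coprime to 9.
Need s > 25/5, so s ≥ 6. First s ≥ 6 with gcd(s, 9) = 1 is s = 7. Thus t = 5·7 = 35.

35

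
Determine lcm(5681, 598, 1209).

5681 = 13 · 19 · 23; 598 = 2 · 13 · 23; 1209 = 3 · 13 · 31
lcm takes max exponent of each prime: 2 · 3 · 13 · 19 · 23 · 31 = 1056666

1056666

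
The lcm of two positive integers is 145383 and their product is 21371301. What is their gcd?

From gcd × lcm = pq: gcd = 21371301 / 145383 = 147.

147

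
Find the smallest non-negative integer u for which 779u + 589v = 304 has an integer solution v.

Reduce mod 589: 779u ≡ 304 (mod 589). With g = gcd(779, 589) = 19 dividing 304, divide through: 41u ≡ 16 (mod 31).
Since gcd(41, 31) = 1, u ≡ 16·(41)⁻¹ ≡ 14 (mod 31). Smallest non-negative: 14.

14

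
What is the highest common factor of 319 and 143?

11

319 = 11 · 29
143 = 11 · 13
Common: 11 = 11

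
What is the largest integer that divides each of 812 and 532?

812 = 2² · 7 · 29
532 = 2² · 7 · 19
Common: 2² · 7 = 28

28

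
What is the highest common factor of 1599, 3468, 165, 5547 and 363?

1599 = 3 · 13 · 41; 3468 = 2² · 3 · 17²; 165 = 3 · 5 · 11; 5547 = 3 · 43²; 363 = 3 · 11²
gcd takes min exponent of each prime: 3 = 3

3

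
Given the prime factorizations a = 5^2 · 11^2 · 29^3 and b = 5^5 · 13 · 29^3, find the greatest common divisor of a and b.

min exponent per shared prime: 5^2 · 29^3 = 609725

609725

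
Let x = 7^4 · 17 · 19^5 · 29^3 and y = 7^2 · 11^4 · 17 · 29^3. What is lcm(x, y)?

max exponent per prime: 7^4 · 11^4 · 17 · 19^5 · 29^3 = 36088914599288333167

36088914599288333167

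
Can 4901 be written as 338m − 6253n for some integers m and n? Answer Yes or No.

Yes

gcd(338, 6253): 6253 = 18·338 + 169; 338 = 2·169 + 0 → 169
169 divides 4901, so a solution exists.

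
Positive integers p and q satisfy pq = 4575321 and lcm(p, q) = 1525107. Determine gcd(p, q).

From gcd × lcm = pq: gcd = 4575321 / 1525107 = 3.

3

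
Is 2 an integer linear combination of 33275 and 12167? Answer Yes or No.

gcd(33275, 12167): 33275 = 2·12167 + 8941; 12167 = 1·8941 + 3226; 8941 = 2·3226 + 2489; 3226 = 1·2489 + 737; 2489 = 3·737 + 278; 737 = 2·278 + 181; 278 = 1·181 + 97; 181 = 1·97 + 84; 97 = 1·84 + 13; 84 = 6·13 + 6; 13 = 2·6 + 1; 6 = 6·1 + 0 → 1
1 divides 2, so a solution exists.

Yes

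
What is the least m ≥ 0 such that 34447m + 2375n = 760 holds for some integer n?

80

Euclid: 34447 = 14·2375 + 1197; 2375 = 1·1197 + 1178; 1197 = 1·1178 + 19; 1178 = 62·19 + 0 → gcd = 19; 760 = 19·40.
Back-substitution yields 34447·(2) + 2375·(-29) = 19, so one solution is m = 2·40 = 80, n = -29·40 = -1160.
Solutions in m differ by 2375/19 = 125; the one in [0, 125) is 80 mod 125 = 80.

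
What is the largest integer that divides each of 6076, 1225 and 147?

gcd(6076, 1225): 6076 = 4·1225 + 1176; 1225 = 1·1176 + 49; 1176 = 24·49 + 0 → 49
gcd(49, 147): 147 = 3·49 + 0 → 49

49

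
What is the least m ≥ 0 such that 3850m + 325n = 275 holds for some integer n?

Reduce mod 325: 3850m ≡ 275 (mod 325). With g = gcd(3850, 325) = 25 dividing 275, divide through: 154m ≡ 11 (mod 13).
Since gcd(154, 13) = 1, m ≡ 11·(154)⁻¹ ≡ 1 (mod 13). Smallest non-negative: 1.

1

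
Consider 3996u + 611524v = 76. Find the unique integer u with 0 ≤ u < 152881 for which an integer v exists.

Reduce mod 611524: 3996u ≡ 76 (mod 611524). With g = gcd(3996, 611524) = 4 dividing 76, divide through: 999u ≡ 19 (mod 152881).
Since gcd(999, 152881) = 1, u ≡ 19·(999)⁻¹ ≡ 112327 (mod 152881). Smallest non-negative: 112327.

112327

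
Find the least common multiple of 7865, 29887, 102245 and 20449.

1942655

lcm(7865, 29887) = 7865·29887/gcd = 235061255/1573 = 149435
lcm(149435, 102245) = 149435·102245/gcd = 15278981575/7865 = 1942655
lcm(1942655, 20449) = 1942655·20449/gcd = 39725352095/20449 = 1942655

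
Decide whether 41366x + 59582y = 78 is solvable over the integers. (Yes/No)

Yes

gcd(41366, 59582): 59582 = 1·41366 + 18216; 41366 = 2·18216 + 4934; 18216 = 3·4934 + 3414; 4934 = 1·3414 + 1520; 3414 = 2·1520 + 374; 1520 = 4·374 + 24; 374 = 15·24 + 14; 24 = 1·14 + 10; 14 = 1·10 + 4; 10 = 2·4 + 2; 4 = 2·2 + 0 → 2
2 divides 78, so a solution exists.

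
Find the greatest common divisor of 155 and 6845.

155 = 5 · 31
6845 = 5 · 37²
Common: 5 = 5

5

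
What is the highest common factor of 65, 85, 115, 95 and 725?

65 = 5 · 13; 85 = 5 · 17; 115 = 5 · 23; 95 = 5 · 19; 725 = 5² · 29
gcd takes min exponent of each prime: 5 = 5

5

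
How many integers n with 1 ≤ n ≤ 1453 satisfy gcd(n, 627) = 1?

Prime factors of 627: 3, 11, 19. Count integers ≤ 1453 divisible by none of them.
By inclusion–exclusion: 1453 − ⌊1453/3⌋ − ⌊1453/11⌋ − ⌊1453/19⌋ + ⌊1453/33⌋ + ⌊1453/57⌋ + ⌊1453/209⌋ − ⌊1453/627⌋ = 834.

834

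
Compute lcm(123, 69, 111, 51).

1779441

123 = 3 · 41; 69 = 3 · 23; 111 = 3 · 37; 51 = 3 · 17
lcm takes max exponent of each prime: 3 · 17 · 23 · 37 · 41 = 1779441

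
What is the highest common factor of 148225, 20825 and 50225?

148225 = 5² · 7² · 11²; 20825 = 5² · 7² · 17; 50225 = 5² · 7² · 41
gcd takes min exponent of each prime: 5² · 7² = 1225

1225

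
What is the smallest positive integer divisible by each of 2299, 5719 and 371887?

lcm(2299, 5719) = 2299·5719/gcd = 13147981/19 = 691999
lcm(691999, 371887) = 691999·371887/gcd = 257345432113/19 = 13544496427

13544496427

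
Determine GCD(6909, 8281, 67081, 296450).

49

gcd(6909, 8281): 8281 = 1·6909 + 1372; 6909 = 5·1372 + 49; 1372 = 28·49 + 0 → 49
gcd(49, 67081): 67081 = 1369·49 + 0 → 49
gcd(49, 296450): 296450 = 6050·49 + 0 → 49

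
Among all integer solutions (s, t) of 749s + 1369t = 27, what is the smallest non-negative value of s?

669

Euclid: 1369 = 1·749 + 620; 749 = 1·620 + 129; 620 = 4·129 + 104; 129 = 1·104 + 25; 104 = 4·25 + 4; 25 = 6·4 + 1; 4 = 4·1 + 0 → gcd = 1; 27 = 1·27.
Back-substitution yields 749·(329) + 1369·(-180) = 1, so one solution is s = 329·27 = 8883, t = -180·27 = -4860.
Solutions in s differ by 1369/1 = 1369; the one in [0, 1369) is 8883 mod 1369 = 669.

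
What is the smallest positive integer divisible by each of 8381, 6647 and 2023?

1349341

lcm(8381, 6647) = 8381·6647/gcd = 55708507/289 = 192763
lcm(192763, 2023) = 192763·2023/gcd = 389959549/289 = 1349341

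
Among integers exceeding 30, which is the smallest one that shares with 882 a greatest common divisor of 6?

Multiples of 6 above 30: 6·6, 6·7, … . Need the cofactor coprime to 882/6 = 147.
Checking s = 6, 7, … the first with gcd(s, 147) = 1 is s = 8, giving 48.

48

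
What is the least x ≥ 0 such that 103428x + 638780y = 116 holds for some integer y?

gcd(103428, 638780) = 4 (Euclid: 638780 = 6·103428 + 18212; 103428 = 5·18212 + 12368; 18212 = 1·12368 + 5844; 12368 = 2·5844 + 680; 5844 = 8·680 + 404; 680 = 1·404 + 276; 404 = 1·276 + 128; 276 = 2·128 + 20; 128 = 6·20 + 8; 20 = 2·8 + 4; 8 = 2·4 + 0), and 4 | 116.
Extended Euclid: 103428·(64818) + 638780·(-10495) = 4. Scale by 29: x₀ = 1879722.
General solution x = x₀ + 159695t; reducing mod 159695 gives x = 123077 (and y = -19928).

123077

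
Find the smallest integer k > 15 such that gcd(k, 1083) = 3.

18

Multiples of 3 above 15: 3·6, 3·7, … . Need the cofactor coprime to 1083/3 = 361.
Checking s = 6, 7, … the first with gcd(s, 361) = 1 is s = 6, giving 18.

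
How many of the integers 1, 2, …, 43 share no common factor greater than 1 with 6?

15

6 = 2·3. Inclusion–exclusion on these primes:
43 − ⌊43/2⌋ − ⌊43/3⌋ + ⌊43/6⌋ = 15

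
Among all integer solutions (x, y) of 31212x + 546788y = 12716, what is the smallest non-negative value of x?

Euclid: 546788 = 17·31212 + 16184; 31212 = 1·16184 + 15028; 16184 = 1·15028 + 1156; 15028 = 13·1156 + 0 → gcd = 1156; 12716 = 1156·11.
Back-substitution yields 31212·(-35) + 546788·(2) = 1156, so one solution is x = -35·11 = -385, y = 2·11 = 22.
Solutions in x differ by 546788/1156 = 473; the one in [0, 473) is -385 mod 473 = 88.

88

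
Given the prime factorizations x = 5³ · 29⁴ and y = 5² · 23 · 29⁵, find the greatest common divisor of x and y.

min exponent per shared prime: 5² · 29⁴ = 17682025

17682025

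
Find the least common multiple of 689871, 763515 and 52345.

14104412595

689871 = 3 · 7² · 13 · 19²; 763515 = 3² · 5 · 19² · 47; 52345 = 5 · 19² · 29
lcm takes max exponent of each prime: 3² · 5 · 7² · 13 · 19² · 29 · 47 = 14104412595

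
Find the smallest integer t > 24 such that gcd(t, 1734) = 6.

30

gcd(t, 1734) = 6 forces 6 | t; write t = 6s. Then gcd(6s, 6·289) = 6·gcd(s, 289), so need gcd(s, 289) = 1.
6s > 24 gives s ≥ 5. The least s ≥ 5 coprime to 289 is 5, so t = 6·5 = 30.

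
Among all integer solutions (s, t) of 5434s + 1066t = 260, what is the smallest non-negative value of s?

Euclid: 5434 = 5·1066 + 104; 1066 = 10·104 + 26; 104 = 4·26 + 0 → gcd = 26; 260 = 26·10.
Back-substitution yields 5434·(-10) + 1066·(51) = 26, so one solution is s = -10·10 = -100, t = 51·10 = 510.
Solutions in s differ by 1066/26 = 41; the one in [0, 41) is -100 mod 41 = 23.

23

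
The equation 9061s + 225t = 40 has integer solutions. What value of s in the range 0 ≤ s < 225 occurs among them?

gcd(9061, 225) = 1 (Euclid: 9061 = 40·225 + 61; 225 = 3·61 + 42; 61 = 1·42 + 19; 42 = 2·19 + 4; 19 = 4·4 + 3; 4 = 1·3 + 1; 3 = 3·1 + 0), and 1 | 40.
Extended Euclid: 9061·(-59) + 225·(2376) = 1. Scale by 40: s₀ = -2360.
General solution s = s₀ + 225k; reducing mod 225 gives s = 115 (and t = -4631).

115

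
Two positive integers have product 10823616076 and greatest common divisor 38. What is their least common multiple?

284832002

gcd·lcm = product, so lcm = 10823616076/38 = 284832002.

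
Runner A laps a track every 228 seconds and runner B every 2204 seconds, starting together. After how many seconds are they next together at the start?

228 = 2² · 3 · 19; 2204 = 2² · 19 · 29
max exponents: 2² · 3 · 19 · 29 = 6612

6612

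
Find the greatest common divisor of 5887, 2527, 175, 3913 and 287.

gcd(5887, 2527): 5887 = 2·2527 + 833; 2527 = 3·833 + 28; 833 = 29·28 + 21; 28 = 1·21 + 7; 21 = 3·7 + 0 → 7
gcd(7, 175): 175 = 25·7 + 0 → 7
gcd(7, 3913): 3913 = 559·7 + 0 → 7
gcd(7, 287): 287 = 41·7 + 0 → 7

7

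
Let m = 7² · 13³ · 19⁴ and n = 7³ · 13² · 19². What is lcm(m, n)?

max exponent per prime: 7³ · 13³ · 19⁴ = 98206126291

98206126291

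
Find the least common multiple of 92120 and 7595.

gcd first: 92120 = 12·7595 + 980; 7595 = 7·980 + 735; 980 = 1·735 + 245; 735 = 3·245 + 0 → gcd = 245
lcm = 92120·7595/gcd = 699651400/245 = 2855720

2855720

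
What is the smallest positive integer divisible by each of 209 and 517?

9823

gcd first: 517 = 2·209 + 99; 209 = 2·99 + 11; 99 = 9·11 + 0 → gcd = 11
lcm = 209·517/gcd = 108053/11 = 9823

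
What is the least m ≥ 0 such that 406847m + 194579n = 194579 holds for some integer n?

0

gcd(406847, 194579) = 17689 (Euclid: 406847 = 2·194579 + 17689; 194579 = 11·17689 + 0), and 17689 | 194579.
Extended Euclid: 406847·(1) + 194579·(-2) = 17689. Scale by 11: m₀ = 11.
General solution m = m₀ + 11t; reducing mod 11 gives m = 0 (and n = 1).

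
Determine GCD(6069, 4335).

867

6069 = 3 · 7 · 17²
4335 = 3 · 5 · 17²
Common: 3 · 17² = 867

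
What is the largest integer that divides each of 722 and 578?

2

Euclid: 722 = 1·578 + 144; 578 = 4·144 + 2; 144 = 72·2 + 0. Last nonzero remainder: 2.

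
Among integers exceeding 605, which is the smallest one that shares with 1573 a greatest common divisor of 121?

Multiples of 121 above 605: 121·6, 121·7, … . Need the cofactor coprime to 1573/121 = 13.
Checking s = 6, 7, … the first with gcd(s, 13) = 1 is s = 6, giving 726.

726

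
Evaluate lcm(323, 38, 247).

323 = 17 · 19; 38 = 2 · 19; 247 = 13 · 19
lcm takes max exponent of each prime: 2 · 13 · 17 · 19 = 8398

8398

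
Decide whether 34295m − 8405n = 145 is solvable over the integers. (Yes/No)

gcd(34295, 8405): 34295 = 4·8405 + 675; 8405 = 12·675 + 305; 675 = 2·305 + 65; 305 = 4·65 + 45; 65 = 1·45 + 20; 45 = 2·20 + 5; 20 = 4·5 + 0 → 5
5 divides 145, so a solution exists.

Yes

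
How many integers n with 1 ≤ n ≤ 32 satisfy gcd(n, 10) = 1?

13

10 = 2·5. Inclusion–exclusion on these primes:
32 − ⌊32/2⌋ − ⌊32/5⌋ + ⌊32/10⌋ = 13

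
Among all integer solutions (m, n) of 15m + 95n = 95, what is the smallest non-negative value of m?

Reduce mod 95: 15m ≡ 95 (mod 95). With g = gcd(15, 95) = 5 dividing 95, divide through: 3m ≡ 19 (mod 19).
Since gcd(3, 19) = 1, m ≡ 19·(3)⁻¹ ≡ 0 (mod 19). Smallest non-negative: 0.

0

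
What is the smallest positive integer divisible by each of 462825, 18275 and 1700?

79605900

462825 = 3² · 5² · 11² · 17; 18275 = 5² · 17 · 43; 1700 = 2² · 5² · 17
lcm takes max exponent of each prime: 2² · 3² · 5² · 11² · 17 · 43 = 79605900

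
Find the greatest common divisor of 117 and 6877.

Euclid: 6877 = 58·117 + 91; 117 = 1·91 + 26; 91 = 3·26 + 13; 26 = 2·13 + 0. Last nonzero remainder: 13.

13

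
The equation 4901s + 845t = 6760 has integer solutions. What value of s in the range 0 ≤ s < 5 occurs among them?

Reduce mod 845: 4901s ≡ 6760 (mod 845). With g = gcd(4901, 845) = 169 dividing 6760, divide through: 29s ≡ 40 (mod 5).
Since gcd(29, 5) = 1, s ≡ 40·(29)⁻¹ ≡ 0 (mod 5). Smallest non-negative: 0.

0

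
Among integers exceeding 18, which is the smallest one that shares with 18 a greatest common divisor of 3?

18 = 3·6. Any a with gcd(a, 18) = 3 is a multiple of 3, say 3s, with s coprime to 6.
Need s > 18/3, so s ≥ 7. First s ≥ 7 with gcd(s, 6) = 1 is s = 7. Thus a = 3·7 = 21.

21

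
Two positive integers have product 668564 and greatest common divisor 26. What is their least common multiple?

25714

For any two positive integers, gcd × lcm equals their product. Hence lcm = 668564 / 26 = 25714.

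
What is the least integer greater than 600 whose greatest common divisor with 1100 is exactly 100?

700

1100 = 100·11. Any t with gcd(t, 1100) = 100 is a multiple of 100, say 100s, with s coprime to 11.
Need s > 600/100, so s ≥ 7. First s ≥ 7 with gcd(s, 11) = 1 is s = 7. Thus t = 100·7 = 700.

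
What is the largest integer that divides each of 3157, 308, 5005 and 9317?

77

3157 = 7 · 11 · 41; 308 = 2² · 7 · 11; 5005 = 5 · 7 · 11 · 13; 9317 = 7 · 11³
gcd takes min exponent of each prime: 7 · 11 = 77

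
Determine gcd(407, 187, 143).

11

407 = 11 · 37; 187 = 11 · 17; 143 = 11 · 13
gcd takes min exponent of each prime: 11 = 11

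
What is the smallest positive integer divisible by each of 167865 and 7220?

167865 = 3 · 5 · 19² · 31; 7220 = 2² · 5 · 19²
max exponents: 2² · 3 · 5 · 19² · 31 = 671460

671460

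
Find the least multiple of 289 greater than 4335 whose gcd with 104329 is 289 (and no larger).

gcd(t, 104329) = 289 forces 289 | t; write t = 289s. Then gcd(289s, 289·361) = 289·gcd(s, 361), so need gcd(s, 361) = 1.
289s > 4335 gives s ≥ 16. The least s ≥ 16 coprime to 361 is 16, so t = 289·16 = 4624.

4624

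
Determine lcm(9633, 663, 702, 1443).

109064826

9633 = 3 · 13² · 19; 663 = 3 · 13 · 17; 702 = 2 · 3³ · 13; 1443 = 3 · 13 · 37
lcm takes max exponent of each prime: 2 · 3³ · 13² · 17 · 19 · 37 = 109064826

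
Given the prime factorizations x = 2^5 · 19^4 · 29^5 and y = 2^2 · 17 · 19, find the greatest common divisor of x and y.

76

min exponent per shared prime: 2^2 · 19 = 76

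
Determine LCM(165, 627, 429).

40755

165 = 3 · 5 · 11; 627 = 3 · 11 · 19; 429 = 3 · 11 · 13
lcm takes max exponent of each prime: 3 · 5 · 11 · 13 · 19 = 40755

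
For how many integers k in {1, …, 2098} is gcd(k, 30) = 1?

Prime factors of 30: 2, 3, 5. Count integers ≤ 2098 divisible by none of them.
By inclusion–exclusion: 2098 − ⌊2098/2⌋ − ⌊2098/3⌋ − ⌊2098/5⌋ + ⌊2098/6⌋ + ⌊2098/10⌋ + ⌊2098/15⌋ − ⌊2098/30⌋ = 559.

559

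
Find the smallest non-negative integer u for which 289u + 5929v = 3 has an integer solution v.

3939

Euclid: 5929 = 20·289 + 149; 289 = 1·149 + 140; 149 = 1·140 + 9; 140 = 15·9 + 5; 9 = 1·5 + 4; 5 = 1·4 + 1; 4 = 4·1 + 0 → gcd = 1; 3 = 1·3.
Back-substitution yields 289·(1313) + 5929·(-64) = 1, so one solution is u = 1313·3 = 3939, v = -64·3 = -192.
Solutions in u differ by 5929/1 = 5929; the one in [0, 5929) is 3939 mod 5929 = 3939.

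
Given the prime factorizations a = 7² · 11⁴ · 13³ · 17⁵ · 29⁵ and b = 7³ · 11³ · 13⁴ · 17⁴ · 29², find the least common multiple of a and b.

4177080704792486142751099

max exponent per prime: 7³ · 11⁴ · 13⁴ · 17⁵ · 29⁵ = 4177080704792486142751099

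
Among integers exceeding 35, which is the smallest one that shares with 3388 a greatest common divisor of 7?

49

gcd(t, 3388) = 7 forces 7 | t; write t = 7s. Then gcd(7s, 7·484) = 7·gcd(s, 484), so need gcd(s, 484) = 1.
7s > 35 gives s ≥ 6. The least s ≥ 6 coprime to 484 is 7, so t = 7·7 = 49.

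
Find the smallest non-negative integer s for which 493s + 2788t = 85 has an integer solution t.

Reduce mod 2788: 493s ≡ 85 (mod 2788). With g = gcd(493, 2788) = 17 dividing 85, divide through: 29s ≡ 5 (mod 164).
Since gcd(29, 164) = 1, s ≡ 5·(29)⁻¹ ≡ 85 (mod 164). Smallest non-negative: 85.

85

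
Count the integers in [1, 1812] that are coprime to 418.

418 = 2·11·19. Inclusion–exclusion on these primes:
1812 − ⌊1812/2⌋ − ⌊1812/11⌋ − ⌊1812/19⌋ + ⌊1812/22⌋ + ⌊1812/38⌋ + ⌊1812/209⌋ − ⌊1812/418⌋ = 780

780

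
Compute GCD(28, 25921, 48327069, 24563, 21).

gcd(28, 25921): 25921 = 925·28 + 21; 28 = 1·21 + 7; 21 = 3·7 + 0 → 7
gcd(7, 48327069): 48327069 = 6903867·7 + 0 → 7
gcd(7, 24563): 24563 = 3509·7 + 0 → 7
gcd(7, 21): 21 = 3·7 + 0 → 7

7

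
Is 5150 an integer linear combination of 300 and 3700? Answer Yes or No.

gcd(300, 3700): 3700 = 12·300 + 100; 300 = 3·100 + 0 → 100
100 does not divide 5150, so a solution does not exist.

No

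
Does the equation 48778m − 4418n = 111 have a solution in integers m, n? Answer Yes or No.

gcd(48778, 4418): 48778 = 11·4418 + 180; 4418 = 24·180 + 98; 180 = 1·98 + 82; 98 = 1·82 + 16; 82 = 5·16 + 2; 16 = 8·2 + 0 → 2
2 does not divide 111, so a solution does not exist.

No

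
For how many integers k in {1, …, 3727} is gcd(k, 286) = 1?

286 = 2·11·13. Inclusion–exclusion on these primes:
3727 − ⌊3727/2⌋ − ⌊3727/11⌋ − ⌊3727/13⌋ + ⌊3727/22⌋ + ⌊3727/26⌋ + ⌊3727/143⌋ − ⌊3727/286⌋ = 1565

1565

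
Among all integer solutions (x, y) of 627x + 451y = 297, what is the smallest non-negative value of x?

35

gcd(627, 451) = 11 (Euclid: 627 = 1·451 + 176; 451 = 2·176 + 99; 176 = 1·99 + 77; 99 = 1·77 + 22; 77 = 3·22 + 11; 22 = 2·11 + 0), and 11 | 297.
Extended Euclid: 627·(18) + 451·(-25) = 11. Scale by 27: x₀ = 486.
General solution x = x₀ + 41t; reducing mod 41 gives x = 35 (and y = -48).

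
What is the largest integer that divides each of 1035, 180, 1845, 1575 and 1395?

gcd(1035, 180): 1035 = 5·180 + 135; 180 = 1·135 + 45; 135 = 3·45 + 0 → 45
gcd(45, 1845): 1845 = 41·45 + 0 → 45
gcd(45, 1575): 1575 = 35·45 + 0 → 45
gcd(45, 1395): 1395 = 31·45 + 0 → 45

45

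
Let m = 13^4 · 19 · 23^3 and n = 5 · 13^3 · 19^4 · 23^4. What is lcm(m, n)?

5207978245425605

max exponent per prime: 5 · 13^4 · 19^4 · 23^4 = 5207978245425605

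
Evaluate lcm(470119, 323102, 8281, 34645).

470119 = 13 · 29² · 43; 323102 = 2 · 13 · 17² · 43; 8281 = 7² · 13²; 34645 = 5 · 13² · 41
lcm takes max exponent of each prime: 2 · 5 · 7² · 13² · 17² · 29² · 41 · 43 = 35483702997470

35483702997470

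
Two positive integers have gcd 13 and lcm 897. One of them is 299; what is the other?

39

Using uv = gcd(u,v)·lcm(u,v) = 13·897 = 11661, we get v = 11661/299 = 39.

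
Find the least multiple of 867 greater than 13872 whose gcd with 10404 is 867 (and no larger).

14739

gcd(x, 10404) = 867 forces 867 | x; write x = 867s. Then gcd(867s, 867·12) = 867·gcd(s, 12), so need gcd(s, 12) = 1.
867s > 13872 gives s ≥ 17. The least s ≥ 17 coprime to 12 is 17, so x = 867·17 = 14739.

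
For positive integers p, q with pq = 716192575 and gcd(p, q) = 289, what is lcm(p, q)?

For any two positive integers, gcd × lcm equals their product. Hence lcm = 716192575 / 289 = 2478175.

2478175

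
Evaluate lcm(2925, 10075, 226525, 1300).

2925 = 3² · 5² · 13; 10075 = 5² · 13 · 31; 226525 = 5² · 13 · 17 · 41; 1300 = 2² · 5² · 13
lcm takes max exponent of each prime: 2² · 3² · 5² · 13 · 17 · 31 · 41 = 252801900

252801900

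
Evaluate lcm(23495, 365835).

gcd first: 365835 = 15·23495 + 13410; 23495 = 1·13410 + 10085; 13410 = 1·10085 + 3325; 10085 = 3·3325 + 110; 3325 = 30·110 + 25; 110 = 4·25 + 10; 25 = 2·10 + 5; 10 = 2·5 + 0 → gcd = 5
lcm = 23495·365835/gcd = 8595293325/5 = 1719058665

1719058665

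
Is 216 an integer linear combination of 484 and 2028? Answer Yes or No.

Yes

By Bézout, 484x + 2028y = 216 has integer solutions iff gcd(484, 2028) | 216.
Euclid: 2028 = 4·484 + 92; 484 = 5·92 + 24; 92 = 3·24 + 20; 24 = 1·20 + 4; 20 = 5·4 + 0. gcd = 4; 216 mod 4 = 0. Yes.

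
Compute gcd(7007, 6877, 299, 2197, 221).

gcd(7007, 6877): 7007 = 1·6877 + 130; 6877 = 52·130 + 117; 130 = 1·117 + 13; 117 = 9·13 + 0 → 13
gcd(13, 299): 299 = 23·13 + 0 → 13
gcd(13, 2197): 2197 = 169·13 + 0 → 13
gcd(13, 221): 221 = 17·13 + 0 → 13

13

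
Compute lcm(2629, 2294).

6030926

2629 = 11 · 239; 2294 = 2 · 31 · 37
max exponents: 2 · 11 · 31 · 37 · 239 = 6030926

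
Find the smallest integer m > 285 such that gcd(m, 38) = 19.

323

38 = 19·2. Any m with gcd(m, 38) = 19 is a multiple of 19, say 19s, with s coprime to 2.
Need s > 285/19, so s ≥ 16. First s ≥ 16 with gcd(s, 2) = 1 is s = 17. Thus m = 19·17 = 323.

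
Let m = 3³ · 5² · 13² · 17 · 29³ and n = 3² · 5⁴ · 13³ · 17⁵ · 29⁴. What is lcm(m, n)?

37231491708466014375

max exponent per prime: 3³ · 5⁴ · 13³ · 17⁵ · 29⁴ = 37231491708466014375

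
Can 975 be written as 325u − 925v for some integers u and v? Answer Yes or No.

Yes

By Bézout, 325u − 925v = 975 has integer solutions iff gcd(325, 925) | 975.
Euclid: 925 = 2·325 + 275; 325 = 1·275 + 50; 275 = 5·50 + 25; 50 = 2·25 + 0. gcd = 25; 975 mod 25 = 0. Yes.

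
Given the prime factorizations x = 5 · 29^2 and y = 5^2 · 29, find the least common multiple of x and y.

max exponent per prime: 5^2 · 29^2 = 21025

21025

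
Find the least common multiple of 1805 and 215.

1805 = 5 · 19²; 215 = 5 · 43
max exponents: 5 · 19² · 43 = 77615

77615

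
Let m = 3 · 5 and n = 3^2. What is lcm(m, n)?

45

max exponent per prime: 3^2 · 5 = 45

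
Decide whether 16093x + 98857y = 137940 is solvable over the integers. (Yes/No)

Yes

gcd(16093, 98857): 98857 = 6·16093 + 2299; 16093 = 7·2299 + 0 → 2299
2299 divides 137940, so a solution exists.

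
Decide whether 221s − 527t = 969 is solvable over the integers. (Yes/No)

gcd(221, 527): 527 = 2·221 + 85; 221 = 2·85 + 51; 85 = 1·51 + 34; 51 = 1·34 + 17; 34 = 2·17 + 0 → 17
17 divides 969, so a solution exists.

Yes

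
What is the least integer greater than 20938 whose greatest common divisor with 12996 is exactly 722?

22382

Multiples of 722 above 20938: 722·30, 722·31, … . Need the cofactor coprime to 12996/722 = 18.
Checking s = 30, 31, … the first with gcd(s, 18) = 1 is s = 31, giving 22382.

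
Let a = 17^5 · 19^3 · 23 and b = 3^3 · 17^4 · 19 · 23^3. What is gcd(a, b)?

36498677

min exponent per shared prime: 17^4 · 19 · 23 = 36498677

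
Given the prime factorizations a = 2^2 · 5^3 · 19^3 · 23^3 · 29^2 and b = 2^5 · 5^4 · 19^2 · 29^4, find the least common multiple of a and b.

max exponent per prime: 2^5 · 5^4 · 19^3 · 23^3 · 29^4 = 1180500833825860000

1180500833825860000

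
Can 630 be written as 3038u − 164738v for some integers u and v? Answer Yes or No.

gcd(3038, 164738): 164738 = 54·3038 + 686; 3038 = 4·686 + 294; 686 = 2·294 + 98; 294 = 3·98 + 0 → 98
98 does not divide 630, so a solution does not exist.

No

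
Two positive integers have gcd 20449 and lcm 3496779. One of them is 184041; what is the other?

388531

m·n = gcd·lcm = 20449·3496779 = 71505633771, so n = 71505633771/184041 = 388531.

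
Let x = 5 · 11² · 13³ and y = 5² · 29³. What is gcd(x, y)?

5

min exponent per shared prime: 5 = 5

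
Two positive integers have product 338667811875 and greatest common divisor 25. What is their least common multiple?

Since gcd(a,b)·lcm(a,b) = ab, lcm = 338667811875/25 = 13546712475.

13546712475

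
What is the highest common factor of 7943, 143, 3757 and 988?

gcd(7943, 143): 7943 = 55·143 + 78; 143 = 1·78 + 65; 78 = 1·65 + 13; 65 = 5·13 + 0 → 13
gcd(13, 3757): 3757 = 289·13 + 0 → 13
gcd(13, 988): 988 = 76·13 + 0 → 13

13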